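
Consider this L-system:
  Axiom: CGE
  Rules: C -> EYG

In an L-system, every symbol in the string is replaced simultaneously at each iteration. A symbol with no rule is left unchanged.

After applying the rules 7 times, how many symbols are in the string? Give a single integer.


Step 0: length = 3
Step 1: length = 5
Step 2: length = 5
Step 3: length = 5
Step 4: length = 5
Step 5: length = 5
Step 6: length = 5
Step 7: length = 5

Answer: 5


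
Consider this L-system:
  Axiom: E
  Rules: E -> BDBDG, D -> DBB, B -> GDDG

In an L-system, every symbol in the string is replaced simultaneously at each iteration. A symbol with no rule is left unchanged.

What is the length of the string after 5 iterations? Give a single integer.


Answer: 263

Derivation:
Step 0: length = 1
Step 1: length = 5
Step 2: length = 15
Step 3: length = 39
Step 4: length = 103
Step 5: length = 263


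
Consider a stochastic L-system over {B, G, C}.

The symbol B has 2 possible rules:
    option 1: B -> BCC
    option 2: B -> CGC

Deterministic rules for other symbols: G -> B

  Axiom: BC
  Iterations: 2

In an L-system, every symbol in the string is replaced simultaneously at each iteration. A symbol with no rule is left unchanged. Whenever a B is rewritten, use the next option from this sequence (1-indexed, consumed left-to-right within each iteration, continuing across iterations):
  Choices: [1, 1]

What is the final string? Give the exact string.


Step 0: BC
Step 1: BCCC  (used choices [1])
Step 2: BCCCCC  (used choices [1])

Answer: BCCCCC


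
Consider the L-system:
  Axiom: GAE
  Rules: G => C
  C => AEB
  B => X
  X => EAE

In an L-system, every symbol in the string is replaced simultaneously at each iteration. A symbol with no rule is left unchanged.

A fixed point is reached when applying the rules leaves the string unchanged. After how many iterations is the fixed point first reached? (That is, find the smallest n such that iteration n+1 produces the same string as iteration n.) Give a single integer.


Answer: 4

Derivation:
Step 0: GAE
Step 1: CAE
Step 2: AEBAE
Step 3: AEXAE
Step 4: AEEAEAE
Step 5: AEEAEAE  (unchanged — fixed point at step 4)


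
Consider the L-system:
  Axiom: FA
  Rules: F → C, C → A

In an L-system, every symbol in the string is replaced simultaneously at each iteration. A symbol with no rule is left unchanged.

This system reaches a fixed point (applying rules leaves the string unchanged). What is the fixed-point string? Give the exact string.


Answer: AA

Derivation:
Step 0: FA
Step 1: CA
Step 2: AA
Step 3: AA  (unchanged — fixed point at step 2)


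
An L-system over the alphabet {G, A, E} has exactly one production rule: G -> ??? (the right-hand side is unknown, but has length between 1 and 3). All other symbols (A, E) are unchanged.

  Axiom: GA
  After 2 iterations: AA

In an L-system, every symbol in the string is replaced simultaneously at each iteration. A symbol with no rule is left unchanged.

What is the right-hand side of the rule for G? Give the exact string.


Trying G -> A:
  Step 0: GA
  Step 1: AA
  Step 2: AA
Matches the given result.

Answer: A


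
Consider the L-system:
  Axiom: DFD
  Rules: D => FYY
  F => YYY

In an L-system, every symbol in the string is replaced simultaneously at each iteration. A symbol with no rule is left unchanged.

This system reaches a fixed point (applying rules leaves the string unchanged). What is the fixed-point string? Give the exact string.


Step 0: DFD
Step 1: FYYYYYFYY
Step 2: YYYYYYYYYYYYY
Step 3: YYYYYYYYYYYYY  (unchanged — fixed point at step 2)

Answer: YYYYYYYYYYYYY


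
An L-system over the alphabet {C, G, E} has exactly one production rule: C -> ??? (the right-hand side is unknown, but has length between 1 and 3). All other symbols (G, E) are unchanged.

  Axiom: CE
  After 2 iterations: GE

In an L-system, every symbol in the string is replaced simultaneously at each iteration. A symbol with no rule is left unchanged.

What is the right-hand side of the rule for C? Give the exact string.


Answer: G

Derivation:
Trying C -> G:
  Step 0: CE
  Step 1: GE
  Step 2: GE
Matches the given result.


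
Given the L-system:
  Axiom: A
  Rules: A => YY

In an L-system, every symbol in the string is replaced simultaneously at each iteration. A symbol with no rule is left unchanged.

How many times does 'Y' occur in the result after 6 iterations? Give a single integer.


Step 0: A  (0 'Y')
Step 1: YY  (2 'Y')
Step 2: YY  (2 'Y')
Step 3: YY  (2 'Y')
Step 4: YY  (2 'Y')
Step 5: YY  (2 'Y')
Step 6: YY  (2 'Y')

Answer: 2


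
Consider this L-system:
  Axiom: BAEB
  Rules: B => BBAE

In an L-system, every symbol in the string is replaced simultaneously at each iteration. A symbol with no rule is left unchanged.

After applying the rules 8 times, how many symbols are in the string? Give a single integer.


Answer: 1534

Derivation:
Step 0: length = 4
Step 1: length = 10
Step 2: length = 22
Step 3: length = 46
Step 4: length = 94
Step 5: length = 190
Step 6: length = 382
Step 7: length = 766
Step 8: length = 1534


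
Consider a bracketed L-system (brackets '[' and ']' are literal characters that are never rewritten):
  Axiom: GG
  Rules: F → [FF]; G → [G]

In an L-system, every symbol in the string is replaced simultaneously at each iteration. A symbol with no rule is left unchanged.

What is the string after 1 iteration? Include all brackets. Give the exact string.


Answer: [G][G]

Derivation:
Step 0: GG
Step 1: [G][G]


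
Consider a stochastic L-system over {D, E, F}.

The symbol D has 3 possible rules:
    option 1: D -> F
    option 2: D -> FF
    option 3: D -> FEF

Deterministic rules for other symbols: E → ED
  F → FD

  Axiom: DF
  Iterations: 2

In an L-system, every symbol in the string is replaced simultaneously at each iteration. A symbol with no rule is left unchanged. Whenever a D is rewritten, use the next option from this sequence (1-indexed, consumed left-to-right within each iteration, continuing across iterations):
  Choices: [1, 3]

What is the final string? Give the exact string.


Answer: FDFDFEF

Derivation:
Step 0: DF
Step 1: FFD  (used choices [1])
Step 2: FDFDFEF  (used choices [3])


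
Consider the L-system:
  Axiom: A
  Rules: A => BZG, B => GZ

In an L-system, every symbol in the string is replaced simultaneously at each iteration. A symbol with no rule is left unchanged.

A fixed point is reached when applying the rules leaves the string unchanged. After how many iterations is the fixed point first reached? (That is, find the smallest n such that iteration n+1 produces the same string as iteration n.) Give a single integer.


Answer: 2

Derivation:
Step 0: A
Step 1: BZG
Step 2: GZZG
Step 3: GZZG  (unchanged — fixed point at step 2)


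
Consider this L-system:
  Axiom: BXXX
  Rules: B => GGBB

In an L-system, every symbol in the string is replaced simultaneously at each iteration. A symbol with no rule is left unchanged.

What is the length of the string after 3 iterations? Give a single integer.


Step 0: length = 4
Step 1: length = 7
Step 2: length = 13
Step 3: length = 25

Answer: 25


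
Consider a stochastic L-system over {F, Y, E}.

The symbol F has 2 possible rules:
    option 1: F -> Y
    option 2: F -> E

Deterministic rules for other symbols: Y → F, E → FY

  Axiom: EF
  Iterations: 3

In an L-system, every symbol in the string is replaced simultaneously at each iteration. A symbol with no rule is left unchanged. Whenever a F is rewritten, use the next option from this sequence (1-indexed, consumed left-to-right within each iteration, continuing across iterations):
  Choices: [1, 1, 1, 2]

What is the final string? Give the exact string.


Step 0: EF
Step 1: FYY  (used choices [1])
Step 2: YFF  (used choices [1])
Step 3: FYE  (used choices [1, 2])

Answer: FYE


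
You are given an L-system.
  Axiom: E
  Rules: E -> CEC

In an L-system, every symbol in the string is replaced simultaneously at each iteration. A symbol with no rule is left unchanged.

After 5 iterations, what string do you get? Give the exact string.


Step 0: E
Step 1: CEC
Step 2: CCECC
Step 3: CCCECCC
Step 4: CCCCECCCC
Step 5: CCCCCECCCCC

Answer: CCCCCECCCCC


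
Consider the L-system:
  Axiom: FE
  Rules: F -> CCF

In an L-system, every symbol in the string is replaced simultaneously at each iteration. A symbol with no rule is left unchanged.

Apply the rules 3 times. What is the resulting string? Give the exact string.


Answer: CCCCCCFE

Derivation:
Step 0: FE
Step 1: CCFE
Step 2: CCCCFE
Step 3: CCCCCCFE


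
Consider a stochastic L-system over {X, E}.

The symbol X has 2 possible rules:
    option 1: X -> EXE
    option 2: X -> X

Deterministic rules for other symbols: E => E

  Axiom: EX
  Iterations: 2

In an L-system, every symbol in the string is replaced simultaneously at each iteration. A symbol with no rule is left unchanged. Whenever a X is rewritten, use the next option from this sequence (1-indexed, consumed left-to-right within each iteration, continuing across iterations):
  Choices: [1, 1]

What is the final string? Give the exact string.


Answer: EEEXEE

Derivation:
Step 0: EX
Step 1: EEXE  (used choices [1])
Step 2: EEEXEE  (used choices [1])


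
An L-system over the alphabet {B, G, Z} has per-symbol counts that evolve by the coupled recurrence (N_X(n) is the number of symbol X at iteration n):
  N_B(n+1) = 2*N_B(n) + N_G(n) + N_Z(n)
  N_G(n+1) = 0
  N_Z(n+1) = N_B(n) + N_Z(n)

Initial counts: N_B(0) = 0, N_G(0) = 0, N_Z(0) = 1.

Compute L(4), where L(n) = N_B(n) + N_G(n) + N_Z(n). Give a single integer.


Answer: 34

Derivation:
Step 0: N_B=0, N_G=0, N_Z=1, L=1
Step 1: N_B=1, N_G=0, N_Z=1, L=2
Step 2: N_B=3, N_G=0, N_Z=2, L=5
Step 3: N_B=8, N_G=0, N_Z=5, L=13
Step 4: N_B=21, N_G=0, N_Z=13, L=34


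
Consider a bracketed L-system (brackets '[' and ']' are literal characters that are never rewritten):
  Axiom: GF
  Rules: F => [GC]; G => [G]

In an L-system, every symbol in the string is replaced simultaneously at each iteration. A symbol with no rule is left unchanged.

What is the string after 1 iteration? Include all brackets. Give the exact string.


Step 0: GF
Step 1: [G][GC]

Answer: [G][GC]


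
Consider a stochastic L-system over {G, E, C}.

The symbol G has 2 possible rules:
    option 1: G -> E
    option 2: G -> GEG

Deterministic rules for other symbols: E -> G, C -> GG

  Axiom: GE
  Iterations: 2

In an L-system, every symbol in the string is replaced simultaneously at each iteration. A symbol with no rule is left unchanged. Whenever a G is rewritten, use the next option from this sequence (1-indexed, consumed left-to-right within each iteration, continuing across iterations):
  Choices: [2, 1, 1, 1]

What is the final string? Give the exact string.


Answer: EGEE

Derivation:
Step 0: GE
Step 1: GEGG  (used choices [2])
Step 2: EGEE  (used choices [1, 1, 1])


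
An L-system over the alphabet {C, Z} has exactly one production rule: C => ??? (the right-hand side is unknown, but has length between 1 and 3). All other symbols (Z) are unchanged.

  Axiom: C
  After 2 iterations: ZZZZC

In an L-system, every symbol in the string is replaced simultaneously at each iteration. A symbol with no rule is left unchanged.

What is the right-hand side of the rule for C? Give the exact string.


Answer: ZZC

Derivation:
Trying C => ZZC:
  Step 0: C
  Step 1: ZZC
  Step 2: ZZZZC
Matches the given result.


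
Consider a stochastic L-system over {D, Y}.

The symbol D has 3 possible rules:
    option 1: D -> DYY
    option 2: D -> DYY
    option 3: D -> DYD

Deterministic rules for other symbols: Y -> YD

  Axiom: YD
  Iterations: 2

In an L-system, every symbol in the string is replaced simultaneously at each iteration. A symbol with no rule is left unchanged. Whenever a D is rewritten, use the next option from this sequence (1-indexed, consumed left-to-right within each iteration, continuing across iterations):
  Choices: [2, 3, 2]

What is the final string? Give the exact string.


Answer: YDDYDDYYYDYD

Derivation:
Step 0: YD
Step 1: YDDYY  (used choices [2])
Step 2: YDDYDDYYYDYD  (used choices [3, 2])


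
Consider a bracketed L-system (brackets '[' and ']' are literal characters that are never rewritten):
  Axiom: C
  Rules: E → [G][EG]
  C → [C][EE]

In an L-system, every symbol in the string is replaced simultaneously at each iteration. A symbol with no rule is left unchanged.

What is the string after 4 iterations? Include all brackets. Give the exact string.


Answer: [[[[C][EE]][[G][EG][G][EG]]][[G][[G][EG]G][G][[G][EG]G]]][[G][[G][[G][EG]G]G][G][[G][[G][EG]G]G]]

Derivation:
Step 0: C
Step 1: [C][EE]
Step 2: [[C][EE]][[G][EG][G][EG]]
Step 3: [[[C][EE]][[G][EG][G][EG]]][[G][[G][EG]G][G][[G][EG]G]]
Step 4: [[[[C][EE]][[G][EG][G][EG]]][[G][[G][EG]G][G][[G][EG]G]]][[G][[G][[G][EG]G]G][G][[G][[G][EG]G]G]]


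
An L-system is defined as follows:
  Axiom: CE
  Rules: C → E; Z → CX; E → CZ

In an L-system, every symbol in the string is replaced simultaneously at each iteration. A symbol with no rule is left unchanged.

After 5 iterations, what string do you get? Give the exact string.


Step 0: CE
Step 1: ECZ
Step 2: CZECX
Step 3: ECXCZEX
Step 4: CZEXECXCZX
Step 5: ECXCZXCZEXECXX

Answer: ECXCZXCZEXECXX


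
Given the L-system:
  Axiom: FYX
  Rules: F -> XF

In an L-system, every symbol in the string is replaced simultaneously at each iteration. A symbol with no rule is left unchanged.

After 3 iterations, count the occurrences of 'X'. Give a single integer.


Step 0: FYX  (1 'X')
Step 1: XFYX  (2 'X')
Step 2: XXFYX  (3 'X')
Step 3: XXXFYX  (4 'X')

Answer: 4


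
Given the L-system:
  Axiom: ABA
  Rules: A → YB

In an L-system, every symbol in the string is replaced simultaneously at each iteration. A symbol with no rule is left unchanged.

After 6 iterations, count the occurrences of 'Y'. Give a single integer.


Step 0: ABA  (0 'Y')
Step 1: YBBYB  (2 'Y')
Step 2: YBBYB  (2 'Y')
Step 3: YBBYB  (2 'Y')
Step 4: YBBYB  (2 'Y')
Step 5: YBBYB  (2 'Y')
Step 6: YBBYB  (2 'Y')

Answer: 2


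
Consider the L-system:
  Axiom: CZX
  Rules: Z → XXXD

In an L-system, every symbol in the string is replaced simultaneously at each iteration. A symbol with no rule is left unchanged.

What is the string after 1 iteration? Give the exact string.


Answer: CXXXDX

Derivation:
Step 0: CZX
Step 1: CXXXDX


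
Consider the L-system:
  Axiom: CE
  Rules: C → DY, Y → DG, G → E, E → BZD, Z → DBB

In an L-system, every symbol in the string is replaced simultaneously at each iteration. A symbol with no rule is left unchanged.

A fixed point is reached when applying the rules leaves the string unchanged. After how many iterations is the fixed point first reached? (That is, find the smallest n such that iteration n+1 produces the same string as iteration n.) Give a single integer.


Answer: 5

Derivation:
Step 0: CE
Step 1: DYBZD
Step 2: DDGBDBBD
Step 3: DDEBDBBD
Step 4: DDBZDBDBBD
Step 5: DDBDBBDBDBBD
Step 6: DDBDBBDBDBBD  (unchanged — fixed point at step 5)


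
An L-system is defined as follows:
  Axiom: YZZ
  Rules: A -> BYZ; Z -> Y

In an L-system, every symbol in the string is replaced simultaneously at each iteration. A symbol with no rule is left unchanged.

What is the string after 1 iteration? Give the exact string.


Step 0: YZZ
Step 1: YYY

Answer: YYY


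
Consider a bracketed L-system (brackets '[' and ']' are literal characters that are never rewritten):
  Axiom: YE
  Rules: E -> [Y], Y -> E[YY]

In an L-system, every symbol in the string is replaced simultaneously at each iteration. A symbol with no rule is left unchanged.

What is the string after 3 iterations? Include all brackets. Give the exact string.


Step 0: YE
Step 1: E[YY][Y]
Step 2: [Y][E[YY]E[YY]][E[YY]]
Step 3: [E[YY]][[Y][E[YY]E[YY]][Y][E[YY]E[YY]]][[Y][E[YY]E[YY]]]

Answer: [E[YY]][[Y][E[YY]E[YY]][Y][E[YY]E[YY]]][[Y][E[YY]E[YY]]]


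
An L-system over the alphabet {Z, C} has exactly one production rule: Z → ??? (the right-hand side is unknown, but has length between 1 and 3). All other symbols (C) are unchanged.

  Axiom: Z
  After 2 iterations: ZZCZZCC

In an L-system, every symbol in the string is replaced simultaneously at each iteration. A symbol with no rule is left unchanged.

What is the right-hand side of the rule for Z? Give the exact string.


Answer: ZZC

Derivation:
Trying Z → ZZC:
  Step 0: Z
  Step 1: ZZC
  Step 2: ZZCZZCC
Matches the given result.


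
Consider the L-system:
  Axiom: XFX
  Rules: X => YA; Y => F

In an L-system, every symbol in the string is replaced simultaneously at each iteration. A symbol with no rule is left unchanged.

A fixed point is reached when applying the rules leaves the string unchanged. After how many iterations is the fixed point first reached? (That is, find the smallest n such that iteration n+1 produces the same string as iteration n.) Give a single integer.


Step 0: XFX
Step 1: YAFYA
Step 2: FAFFA
Step 3: FAFFA  (unchanged — fixed point at step 2)

Answer: 2


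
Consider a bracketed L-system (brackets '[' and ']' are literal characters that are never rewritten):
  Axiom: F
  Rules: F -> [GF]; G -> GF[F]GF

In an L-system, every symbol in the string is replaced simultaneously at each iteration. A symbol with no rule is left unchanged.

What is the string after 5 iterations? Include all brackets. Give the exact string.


Answer: [GF[F]GF[GF][[GF]]GF[F]GF[GF][GF[F]GF[GF]][[GF[F]GF[GF]]]GF[F]GF[GF][[GF]]GF[F]GF[GF][GF[F]GF[GF]][GF[F]GF[GF][[GF]]GF[F]GF[GF][GF[F]GF[GF]]][[GF[F]GF[GF][[GF]]GF[F]GF[GF][GF[F]GF[GF]]]]GF[F]GF[GF][[GF]]GF[F]GF[GF][GF[F]GF[GF]][[GF[F]GF[GF]]]GF[F]GF[GF][[GF]]GF[F]GF[GF][GF[F]GF[GF]][GF[F]GF[GF][[GF]]GF[F]GF[GF][GF[F]GF[GF]]][GF[F]GF[GF][[GF]]GF[F]GF[GF][GF[F]GF[GF]][[GF[F]GF[GF]]]GF[F]GF[GF][[GF]]GF[F]GF[GF][GF[F]GF[GF]][GF[F]GF[GF][[GF]]GF[F]GF[GF][GF[F]GF[GF]]]]]

Derivation:
Step 0: F
Step 1: [GF]
Step 2: [GF[F]GF[GF]]
Step 3: [GF[F]GF[GF][[GF]]GF[F]GF[GF][GF[F]GF[GF]]]
Step 4: [GF[F]GF[GF][[GF]]GF[F]GF[GF][GF[F]GF[GF]][[GF[F]GF[GF]]]GF[F]GF[GF][[GF]]GF[F]GF[GF][GF[F]GF[GF]][GF[F]GF[GF][[GF]]GF[F]GF[GF][GF[F]GF[GF]]]]
Step 5: [GF[F]GF[GF][[GF]]GF[F]GF[GF][GF[F]GF[GF]][[GF[F]GF[GF]]]GF[F]GF[GF][[GF]]GF[F]GF[GF][GF[F]GF[GF]][GF[F]GF[GF][[GF]]GF[F]GF[GF][GF[F]GF[GF]]][[GF[F]GF[GF][[GF]]GF[F]GF[GF][GF[F]GF[GF]]]]GF[F]GF[GF][[GF]]GF[F]GF[GF][GF[F]GF[GF]][[GF[F]GF[GF]]]GF[F]GF[GF][[GF]]GF[F]GF[GF][GF[F]GF[GF]][GF[F]GF[GF][[GF]]GF[F]GF[GF][GF[F]GF[GF]]][GF[F]GF[GF][[GF]]GF[F]GF[GF][GF[F]GF[GF]][[GF[F]GF[GF]]]GF[F]GF[GF][[GF]]GF[F]GF[GF][GF[F]GF[GF]][GF[F]GF[GF][[GF]]GF[F]GF[GF][GF[F]GF[GF]]]]]


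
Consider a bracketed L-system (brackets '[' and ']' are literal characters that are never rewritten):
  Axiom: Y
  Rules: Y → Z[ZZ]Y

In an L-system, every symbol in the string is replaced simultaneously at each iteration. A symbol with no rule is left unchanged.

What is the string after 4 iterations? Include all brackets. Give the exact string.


Step 0: Y
Step 1: Z[ZZ]Y
Step 2: Z[ZZ]Z[ZZ]Y
Step 3: Z[ZZ]Z[ZZ]Z[ZZ]Y
Step 4: Z[ZZ]Z[ZZ]Z[ZZ]Z[ZZ]Y

Answer: Z[ZZ]Z[ZZ]Z[ZZ]Z[ZZ]Y


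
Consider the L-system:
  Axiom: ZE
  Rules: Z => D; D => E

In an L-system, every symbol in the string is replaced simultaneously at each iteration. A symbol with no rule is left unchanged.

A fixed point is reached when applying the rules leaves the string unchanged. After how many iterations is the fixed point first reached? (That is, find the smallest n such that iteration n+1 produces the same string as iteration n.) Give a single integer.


Step 0: ZE
Step 1: DE
Step 2: EE
Step 3: EE  (unchanged — fixed point at step 2)

Answer: 2


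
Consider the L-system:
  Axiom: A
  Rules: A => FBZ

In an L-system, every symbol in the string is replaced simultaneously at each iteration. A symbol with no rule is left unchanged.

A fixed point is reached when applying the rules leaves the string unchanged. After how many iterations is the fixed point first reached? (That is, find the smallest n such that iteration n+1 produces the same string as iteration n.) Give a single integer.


Step 0: A
Step 1: FBZ
Step 2: FBZ  (unchanged — fixed point at step 1)

Answer: 1


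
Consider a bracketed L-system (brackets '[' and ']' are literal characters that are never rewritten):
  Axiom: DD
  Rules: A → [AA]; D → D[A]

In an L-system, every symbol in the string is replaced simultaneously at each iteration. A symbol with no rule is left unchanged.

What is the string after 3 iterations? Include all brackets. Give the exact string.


Answer: D[A][[AA]][[[AA][AA]]]D[A][[AA]][[[AA][AA]]]

Derivation:
Step 0: DD
Step 1: D[A]D[A]
Step 2: D[A][[AA]]D[A][[AA]]
Step 3: D[A][[AA]][[[AA][AA]]]D[A][[AA]][[[AA][AA]]]


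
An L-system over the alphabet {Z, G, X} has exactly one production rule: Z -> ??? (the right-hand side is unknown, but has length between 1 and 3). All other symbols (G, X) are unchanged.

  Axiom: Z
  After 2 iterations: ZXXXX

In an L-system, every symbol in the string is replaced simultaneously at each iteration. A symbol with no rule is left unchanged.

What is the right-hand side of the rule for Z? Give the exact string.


Answer: ZXX

Derivation:
Trying Z -> ZXX:
  Step 0: Z
  Step 1: ZXX
  Step 2: ZXXXX
Matches the given result.


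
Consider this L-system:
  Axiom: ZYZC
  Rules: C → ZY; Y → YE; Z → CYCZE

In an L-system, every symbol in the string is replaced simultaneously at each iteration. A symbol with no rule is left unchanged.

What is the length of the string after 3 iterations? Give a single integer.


Step 0: length = 4
Step 1: length = 14
Step 2: length = 34
Step 3: length = 79

Answer: 79


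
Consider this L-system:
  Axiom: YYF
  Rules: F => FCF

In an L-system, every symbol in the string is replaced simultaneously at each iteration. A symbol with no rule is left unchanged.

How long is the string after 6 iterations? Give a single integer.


Answer: 129

Derivation:
Step 0: length = 3
Step 1: length = 5
Step 2: length = 9
Step 3: length = 17
Step 4: length = 33
Step 5: length = 65
Step 6: length = 129


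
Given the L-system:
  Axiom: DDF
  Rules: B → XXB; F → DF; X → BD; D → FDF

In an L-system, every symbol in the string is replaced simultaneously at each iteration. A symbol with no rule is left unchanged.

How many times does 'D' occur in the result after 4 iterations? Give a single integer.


Step 0: DDF  (2 'D')
Step 1: FDFFDFDF  (3 'D')
Step 2: DFFDFDFDFFDFDFFDFDF  (8 'D')
Step 3: FDFDFDFFDFDFFDFDFFDFDFDFFDFDFFDFDFDFFDFDFFDFDF  (19 'D')
Step 4: DFFDFDFFDFDFFDFDFDFFDFDFFDFDFDFFDFDFFDFDFDFFDFDFFDFDFFDFDFDFFDFDFFDFDFDFFDFDFFDFDFFDFDFDFFDFDFFDFDFDFFDFDFFDFDF  (46 'D')

Answer: 46


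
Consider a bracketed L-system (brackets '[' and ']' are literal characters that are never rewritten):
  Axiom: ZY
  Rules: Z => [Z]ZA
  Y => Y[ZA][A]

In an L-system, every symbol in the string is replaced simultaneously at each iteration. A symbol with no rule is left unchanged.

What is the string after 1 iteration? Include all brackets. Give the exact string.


Answer: [Z]ZAY[ZA][A]

Derivation:
Step 0: ZY
Step 1: [Z]ZAY[ZA][A]


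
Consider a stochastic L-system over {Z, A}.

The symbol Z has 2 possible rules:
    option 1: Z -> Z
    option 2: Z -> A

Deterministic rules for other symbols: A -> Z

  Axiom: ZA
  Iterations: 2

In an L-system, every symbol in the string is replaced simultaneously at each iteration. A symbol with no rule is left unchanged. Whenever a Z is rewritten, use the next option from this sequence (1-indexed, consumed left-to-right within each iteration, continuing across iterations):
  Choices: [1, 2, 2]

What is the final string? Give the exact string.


Answer: AA

Derivation:
Step 0: ZA
Step 1: ZZ  (used choices [1])
Step 2: AA  (used choices [2, 2])


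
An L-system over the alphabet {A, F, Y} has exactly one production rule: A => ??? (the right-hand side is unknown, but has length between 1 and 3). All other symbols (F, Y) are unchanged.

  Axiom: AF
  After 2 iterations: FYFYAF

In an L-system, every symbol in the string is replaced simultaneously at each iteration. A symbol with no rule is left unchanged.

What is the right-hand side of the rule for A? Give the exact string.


Trying A => FYA:
  Step 0: AF
  Step 1: FYAF
  Step 2: FYFYAF
Matches the given result.

Answer: FYA


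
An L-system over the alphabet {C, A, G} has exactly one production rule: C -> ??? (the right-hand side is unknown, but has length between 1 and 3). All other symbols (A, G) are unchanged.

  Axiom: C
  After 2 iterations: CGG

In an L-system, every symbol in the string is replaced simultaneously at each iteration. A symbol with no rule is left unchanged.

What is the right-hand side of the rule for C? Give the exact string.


Answer: CG

Derivation:
Trying C -> CG:
  Step 0: C
  Step 1: CG
  Step 2: CGG
Matches the given result.


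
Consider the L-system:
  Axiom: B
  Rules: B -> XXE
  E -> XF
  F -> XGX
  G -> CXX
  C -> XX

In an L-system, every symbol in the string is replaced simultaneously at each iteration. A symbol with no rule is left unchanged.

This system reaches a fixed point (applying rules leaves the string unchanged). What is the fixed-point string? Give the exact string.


Answer: XXXXXXXXX

Derivation:
Step 0: B
Step 1: XXE
Step 2: XXXF
Step 3: XXXXGX
Step 4: XXXXCXXX
Step 5: XXXXXXXXX
Step 6: XXXXXXXXX  (unchanged — fixed point at step 5)


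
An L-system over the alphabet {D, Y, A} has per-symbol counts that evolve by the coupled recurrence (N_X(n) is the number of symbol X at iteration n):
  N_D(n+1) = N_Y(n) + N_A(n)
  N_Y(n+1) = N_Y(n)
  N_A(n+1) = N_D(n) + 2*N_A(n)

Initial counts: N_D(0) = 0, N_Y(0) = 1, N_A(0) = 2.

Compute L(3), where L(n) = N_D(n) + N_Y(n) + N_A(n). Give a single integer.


Answer: 40

Derivation:
Step 0: N_D=0, N_Y=1, N_A=2, L=3
Step 1: N_D=3, N_Y=1, N_A=4, L=8
Step 2: N_D=5, N_Y=1, N_A=11, L=17
Step 3: N_D=12, N_Y=1, N_A=27, L=40


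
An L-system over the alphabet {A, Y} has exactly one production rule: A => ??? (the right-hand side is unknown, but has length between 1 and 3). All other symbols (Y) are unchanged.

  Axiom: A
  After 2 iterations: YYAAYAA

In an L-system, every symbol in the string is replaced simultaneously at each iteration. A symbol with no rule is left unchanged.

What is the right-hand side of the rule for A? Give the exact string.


Trying A => YAA:
  Step 0: A
  Step 1: YAA
  Step 2: YYAAYAA
Matches the given result.

Answer: YAA


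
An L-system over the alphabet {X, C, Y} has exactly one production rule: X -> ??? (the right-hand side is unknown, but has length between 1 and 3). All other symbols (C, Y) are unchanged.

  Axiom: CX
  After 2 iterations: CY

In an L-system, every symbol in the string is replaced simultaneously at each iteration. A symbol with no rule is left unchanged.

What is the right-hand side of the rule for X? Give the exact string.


Answer: Y

Derivation:
Trying X -> Y:
  Step 0: CX
  Step 1: CY
  Step 2: CY
Matches the given result.


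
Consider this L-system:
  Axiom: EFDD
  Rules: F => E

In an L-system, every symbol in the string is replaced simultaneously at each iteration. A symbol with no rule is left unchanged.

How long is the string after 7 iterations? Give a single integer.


Step 0: length = 4
Step 1: length = 4
Step 2: length = 4
Step 3: length = 4
Step 4: length = 4
Step 5: length = 4
Step 6: length = 4
Step 7: length = 4

Answer: 4


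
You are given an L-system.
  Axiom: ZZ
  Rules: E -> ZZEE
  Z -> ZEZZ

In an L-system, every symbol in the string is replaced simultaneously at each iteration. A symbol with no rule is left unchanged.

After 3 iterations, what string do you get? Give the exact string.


Step 0: ZZ
Step 1: ZEZZZEZZ
Step 2: ZEZZZZEEZEZZZEZZZEZZZZEEZEZZZEZZ
Step 3: ZEZZZZEEZEZZZEZZZEZZZEZZZZEEZZEEZEZZZZEEZEZZZEZZZEZZZZEEZEZZZEZZZEZZZZEEZEZZZEZZZEZZZEZZZZEEZZEEZEZZZZEEZEZZZEZZZEZZZZEEZEZZZEZZ

Answer: ZEZZZZEEZEZZZEZZZEZZZEZZZZEEZZEEZEZZZZEEZEZZZEZZZEZZZZEEZEZZZEZZZEZZZZEEZEZZZEZZZEZZZEZZZZEEZZEEZEZZZZEEZEZZZEZZZEZZZZEEZEZZZEZZ


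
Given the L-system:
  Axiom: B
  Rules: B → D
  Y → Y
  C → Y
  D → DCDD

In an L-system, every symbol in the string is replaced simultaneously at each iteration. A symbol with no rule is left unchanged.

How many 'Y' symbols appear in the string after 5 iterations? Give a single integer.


Answer: 13

Derivation:
Step 0: B  (0 'Y')
Step 1: D  (0 'Y')
Step 2: DCDD  (0 'Y')
Step 3: DCDDYDCDDDCDD  (1 'Y')
Step 4: DCDDYDCDDDCDDYDCDDYDCDDDCDDDCDDYDCDDDCDD  (4 'Y')
Step 5: DCDDYDCDDDCDDYDCDDYDCDDDCDDDCDDYDCDDDCDDYDCDDYDCDDDCDDYDCDDYDCDDDCDDDCDDYDCDDDCDDDCDDYDCDDDCDDYDCDDYDCDDDCDDDCDDYDCDDDCDD  (13 'Y')


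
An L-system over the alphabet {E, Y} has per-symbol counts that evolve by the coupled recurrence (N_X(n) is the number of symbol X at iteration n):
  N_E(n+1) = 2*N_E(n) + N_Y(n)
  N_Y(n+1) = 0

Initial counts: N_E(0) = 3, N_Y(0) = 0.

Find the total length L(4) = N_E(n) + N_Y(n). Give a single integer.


Step 0: N_E=3, N_Y=0, L=3
Step 1: N_E=6, N_Y=0, L=6
Step 2: N_E=12, N_Y=0, L=12
Step 3: N_E=24, N_Y=0, L=24
Step 4: N_E=48, N_Y=0, L=48

Answer: 48


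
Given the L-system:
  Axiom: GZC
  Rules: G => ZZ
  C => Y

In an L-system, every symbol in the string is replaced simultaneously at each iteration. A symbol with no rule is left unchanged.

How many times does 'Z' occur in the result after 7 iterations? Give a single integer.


Answer: 3

Derivation:
Step 0: GZC  (1 'Z')
Step 1: ZZZY  (3 'Z')
Step 2: ZZZY  (3 'Z')
Step 3: ZZZY  (3 'Z')
Step 4: ZZZY  (3 'Z')
Step 5: ZZZY  (3 'Z')
Step 6: ZZZY  (3 'Z')
Step 7: ZZZY  (3 'Z')


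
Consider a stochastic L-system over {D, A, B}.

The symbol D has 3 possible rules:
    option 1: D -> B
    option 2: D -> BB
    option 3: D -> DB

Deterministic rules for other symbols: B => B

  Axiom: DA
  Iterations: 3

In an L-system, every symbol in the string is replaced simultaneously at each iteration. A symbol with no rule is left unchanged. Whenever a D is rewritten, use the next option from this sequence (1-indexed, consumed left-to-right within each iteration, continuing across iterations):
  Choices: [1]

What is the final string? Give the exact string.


Answer: BA

Derivation:
Step 0: DA
Step 1: BA  (used choices [1])
Step 2: BA  (used choices [])
Step 3: BA  (used choices [])


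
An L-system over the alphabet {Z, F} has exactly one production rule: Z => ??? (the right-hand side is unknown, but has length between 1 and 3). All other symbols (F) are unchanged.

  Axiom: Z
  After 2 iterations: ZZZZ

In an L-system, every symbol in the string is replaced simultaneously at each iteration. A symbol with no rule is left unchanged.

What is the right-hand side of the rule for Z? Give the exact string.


Answer: ZZ

Derivation:
Trying Z => ZZ:
  Step 0: Z
  Step 1: ZZ
  Step 2: ZZZZ
Matches the given result.


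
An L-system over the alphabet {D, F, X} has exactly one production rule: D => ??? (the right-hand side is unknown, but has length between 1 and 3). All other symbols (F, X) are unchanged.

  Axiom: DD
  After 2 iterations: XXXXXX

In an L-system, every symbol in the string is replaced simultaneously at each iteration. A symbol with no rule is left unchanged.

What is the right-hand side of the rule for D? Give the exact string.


Answer: XXX

Derivation:
Trying D => XXX:
  Step 0: DD
  Step 1: XXXXXX
  Step 2: XXXXXX
Matches the given result.


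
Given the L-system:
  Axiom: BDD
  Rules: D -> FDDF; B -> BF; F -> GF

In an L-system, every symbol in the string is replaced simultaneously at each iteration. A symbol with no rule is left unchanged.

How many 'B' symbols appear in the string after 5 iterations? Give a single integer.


Step 0: BDD  (1 'B')
Step 1: BFFDDFFDDF  (1 'B')
Step 2: BFGFGFFDDFFDDFGFGFFDDFFDDFGF  (1 'B')
Step 3: BFGFGGFGGFGFFDDFFDDFGFGFFDDFFDDFGFGGFGGFGFFDDFFDDFGFGFFDDFFDDFGFGGF  (1 'B')
Step 4: BFGFGGFGGGFGGGFGGFGFFDDFFDDFGFGFFDDFFDDFGFGGFGGFGFFDDFFDDFGFGFFDDFFDDFGFGGFGGGFGGGFGGFGFFDDFFDDFGFGFFDDFFDDFGFGGFGGFGFFDDFFDDFGFGFFDDFFDDFGFGGFGGGF  (1 'B')
Step 5: BFGFGGFGGGFGGGGFGGGGFGGGFGGFGFFDDFFDDFGFGFFDDFFDDFGFGGFGGFGFFDDFFDDFGFGFFDDFFDDFGFGGFGGGFGGGFGGFGFFDDFFDDFGFGFFDDFFDDFGFGGFGGFGFFDDFFDDFGFGFFDDFFDDFGFGGFGGGFGGGGFGGGGFGGGFGGFGFFDDFFDDFGFGFFDDFFDDFGFGGFGGFGFFDDFFDDFGFGFFDDFFDDFGFGGFGGGFGGGFGGFGFFDDFFDDFGFGFFDDFFDDFGFGGFGGFGFFDDFFDDFGFGFFDDFFDDFGFGGFGGGFGGGGF  (1 'B')

Answer: 1


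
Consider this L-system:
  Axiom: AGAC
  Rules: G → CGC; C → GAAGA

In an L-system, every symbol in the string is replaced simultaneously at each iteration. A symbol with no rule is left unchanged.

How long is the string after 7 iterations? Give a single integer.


Answer: 2630

Derivation:
Step 0: length = 4
Step 1: length = 10
Step 2: length = 24
Step 3: length = 62
Step 4: length = 156
Step 5: length = 402
Step 6: length = 1024
Step 7: length = 2630


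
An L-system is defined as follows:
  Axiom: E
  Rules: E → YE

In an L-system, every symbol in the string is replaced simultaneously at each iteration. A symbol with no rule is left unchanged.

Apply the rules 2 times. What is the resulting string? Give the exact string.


Answer: YYE

Derivation:
Step 0: E
Step 1: YE
Step 2: YYE


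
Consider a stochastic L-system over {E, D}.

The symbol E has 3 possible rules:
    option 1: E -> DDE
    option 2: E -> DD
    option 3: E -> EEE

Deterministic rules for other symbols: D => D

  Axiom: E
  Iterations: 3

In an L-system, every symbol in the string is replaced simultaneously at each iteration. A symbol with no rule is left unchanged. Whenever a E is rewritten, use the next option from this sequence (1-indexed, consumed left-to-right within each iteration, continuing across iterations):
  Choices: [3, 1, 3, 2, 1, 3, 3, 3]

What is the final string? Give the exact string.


Answer: DDDDEEEEEEEEEEDD

Derivation:
Step 0: E
Step 1: EEE  (used choices [3])
Step 2: DDEEEEDD  (used choices [1, 3, 2])
Step 3: DDDDEEEEEEEEEEDD  (used choices [1, 3, 3, 3])


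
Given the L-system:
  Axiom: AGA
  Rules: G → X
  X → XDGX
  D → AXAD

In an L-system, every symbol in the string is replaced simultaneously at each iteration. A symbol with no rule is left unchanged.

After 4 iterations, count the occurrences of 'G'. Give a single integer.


Step 0: AGA  (1 'G')
Step 1: AXA  (0 'G')
Step 2: AXDGXA  (1 'G')
Step 3: AXDGXAXADXXDGXA  (2 'G')
Step 4: AXDGXAXADXXDGXAXDGXAAXADXDGXXDGXAXADXXDGXA  (6 'G')

Answer: 6


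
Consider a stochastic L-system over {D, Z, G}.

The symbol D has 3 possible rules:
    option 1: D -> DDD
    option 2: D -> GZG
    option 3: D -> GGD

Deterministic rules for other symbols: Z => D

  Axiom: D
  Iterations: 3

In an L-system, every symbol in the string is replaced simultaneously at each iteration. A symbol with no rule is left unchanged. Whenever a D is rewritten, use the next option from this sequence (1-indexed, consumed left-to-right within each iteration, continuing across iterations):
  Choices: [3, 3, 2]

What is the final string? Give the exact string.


Step 0: D
Step 1: GGD  (used choices [3])
Step 2: GGGGD  (used choices [3])
Step 3: GGGGGZG  (used choices [2])

Answer: GGGGGZG


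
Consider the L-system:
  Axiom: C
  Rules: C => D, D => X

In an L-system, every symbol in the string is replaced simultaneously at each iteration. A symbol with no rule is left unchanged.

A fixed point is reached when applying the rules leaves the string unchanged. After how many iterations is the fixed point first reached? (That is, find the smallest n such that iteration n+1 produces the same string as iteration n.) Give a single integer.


Answer: 2

Derivation:
Step 0: C
Step 1: D
Step 2: X
Step 3: X  (unchanged — fixed point at step 2)


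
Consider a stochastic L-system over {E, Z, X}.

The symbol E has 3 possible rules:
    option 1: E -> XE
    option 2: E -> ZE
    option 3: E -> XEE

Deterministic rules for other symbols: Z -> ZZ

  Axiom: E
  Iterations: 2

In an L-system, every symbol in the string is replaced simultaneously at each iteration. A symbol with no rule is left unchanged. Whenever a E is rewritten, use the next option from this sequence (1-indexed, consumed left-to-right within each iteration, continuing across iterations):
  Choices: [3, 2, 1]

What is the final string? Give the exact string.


Step 0: E
Step 1: XEE  (used choices [3])
Step 2: XZEXE  (used choices [2, 1])

Answer: XZEXE


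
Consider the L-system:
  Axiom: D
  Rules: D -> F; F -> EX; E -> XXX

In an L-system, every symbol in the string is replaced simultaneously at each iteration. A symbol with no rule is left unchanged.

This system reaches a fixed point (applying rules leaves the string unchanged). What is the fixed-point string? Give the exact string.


Answer: XXXX

Derivation:
Step 0: D
Step 1: F
Step 2: EX
Step 3: XXXX
Step 4: XXXX  (unchanged — fixed point at step 3)


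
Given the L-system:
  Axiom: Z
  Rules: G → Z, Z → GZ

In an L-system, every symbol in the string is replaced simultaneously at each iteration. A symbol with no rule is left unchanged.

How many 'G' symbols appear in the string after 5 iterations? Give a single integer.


Answer: 5

Derivation:
Step 0: Z  (0 'G')
Step 1: GZ  (1 'G')
Step 2: ZGZ  (1 'G')
Step 3: GZZGZ  (2 'G')
Step 4: ZGZGZZGZ  (3 'G')
Step 5: GZZGZZGZGZZGZ  (5 'G')


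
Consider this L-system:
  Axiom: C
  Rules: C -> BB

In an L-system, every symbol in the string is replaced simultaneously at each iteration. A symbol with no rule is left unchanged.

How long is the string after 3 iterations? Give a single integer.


Step 0: length = 1
Step 1: length = 2
Step 2: length = 2
Step 3: length = 2

Answer: 2


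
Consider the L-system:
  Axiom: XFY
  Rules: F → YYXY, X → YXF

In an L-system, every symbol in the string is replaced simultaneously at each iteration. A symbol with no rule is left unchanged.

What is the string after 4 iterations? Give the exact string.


Step 0: XFY
Step 1: YXFYYXYY
Step 2: YYXFYYXYYYYXFYY
Step 3: YYYXFYYXYYYYXFYYYYYXFYYXYYY
Step 4: YYYYXFYYXYYYYXFYYYYYXFYYXYYYYYYYXFYYXYYYYXFYYY

Answer: YYYYXFYYXYYYYXFYYYYYXFYYXYYYYYYYXFYYXYYYYXFYYY


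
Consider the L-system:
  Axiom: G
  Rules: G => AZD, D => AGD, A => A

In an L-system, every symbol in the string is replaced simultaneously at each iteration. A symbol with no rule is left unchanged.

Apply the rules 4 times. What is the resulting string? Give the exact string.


Step 0: G
Step 1: AZD
Step 2: AZAGD
Step 3: AZAAZDAGD
Step 4: AZAAZAGDAAZDAGD

Answer: AZAAZAGDAAZDAGD


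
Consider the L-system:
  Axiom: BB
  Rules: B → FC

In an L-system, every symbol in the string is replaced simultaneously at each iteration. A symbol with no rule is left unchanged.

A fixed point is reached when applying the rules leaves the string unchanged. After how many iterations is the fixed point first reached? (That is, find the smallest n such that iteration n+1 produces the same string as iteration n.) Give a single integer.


Step 0: BB
Step 1: FCFC
Step 2: FCFC  (unchanged — fixed point at step 1)

Answer: 1


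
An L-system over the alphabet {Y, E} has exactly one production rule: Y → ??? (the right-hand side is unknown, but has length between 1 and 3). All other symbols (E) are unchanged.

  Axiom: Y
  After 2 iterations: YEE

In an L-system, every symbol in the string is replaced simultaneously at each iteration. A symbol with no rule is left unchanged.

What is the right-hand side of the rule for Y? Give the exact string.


Trying Y → YE:
  Step 0: Y
  Step 1: YE
  Step 2: YEE
Matches the given result.

Answer: YE


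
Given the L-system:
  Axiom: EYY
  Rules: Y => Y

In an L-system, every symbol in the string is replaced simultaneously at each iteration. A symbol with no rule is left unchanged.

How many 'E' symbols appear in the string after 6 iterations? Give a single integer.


Answer: 1

Derivation:
Step 0: EYY  (1 'E')
Step 1: EYY  (1 'E')
Step 2: EYY  (1 'E')
Step 3: EYY  (1 'E')
Step 4: EYY  (1 'E')
Step 5: EYY  (1 'E')
Step 6: EYY  (1 'E')
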